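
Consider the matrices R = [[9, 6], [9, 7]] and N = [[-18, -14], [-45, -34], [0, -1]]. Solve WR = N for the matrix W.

W = [[0, -2], [-1, -4], [1, -1]]

Since R sits to the right of W, W = NR⁻¹.
det R = 9, so R⁻¹ = [[7/9, -2/3], [-1, 1]].
W = NR⁻¹ = [[-18, -14], [-45, -34], [0, -1]] · [[7/9, -2/3], [-1, 1]] = [[0, -2], [-1, -4], [1, -1]].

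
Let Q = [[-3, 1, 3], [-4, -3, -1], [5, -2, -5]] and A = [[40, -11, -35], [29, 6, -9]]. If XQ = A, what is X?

X = [[-2, -1, 6], [4, -4, 5]]

Since Q sits to the right of X, X = AQ⁻¹.
Q has determinant 5; Q⁻¹ = [[13/5, -1/5, 8/5], [-5, 0, -3], [23/5, -1/5, 13/5]].
X = AQ⁻¹ = [[40, -11, -35], [29, 6, -9]] · [[13/5, -1/5, 8/5], [-5, 0, -3], [23/5, -1/5, 13/5]] = [[-2, -1, 6], [4, -4, 5]].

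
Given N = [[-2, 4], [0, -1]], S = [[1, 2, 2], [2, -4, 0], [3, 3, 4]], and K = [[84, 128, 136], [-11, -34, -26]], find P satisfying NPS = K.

P = [[0, -4, -4], [5, -3, 4]]

P = N⁻¹KS⁻¹ (apply N⁻¹ on the left and S⁻¹ on the right).
det N = 2; the adjugate gives N⁻¹ = [[-1/2, -2], [0, -1]].
S has determinant 4; S⁻¹ = [[-4, -1/2, 2], [-2, -1/2, 1], [9/2, 3/4, -2]].
N⁻¹K = [[-20, 4, -16], [11, 34, 26]].
P = (N⁻¹K)S⁻¹ = [[0, -4, -4], [5, -3, 4]].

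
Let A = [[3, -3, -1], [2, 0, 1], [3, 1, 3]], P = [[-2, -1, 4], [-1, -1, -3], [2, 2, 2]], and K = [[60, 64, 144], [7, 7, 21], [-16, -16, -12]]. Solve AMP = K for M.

Left-multiply by A⁻¹ and right-multiply by P⁻¹: M = A⁻¹KP⁻¹.
det A = 4; the adjugate gives A⁻¹ = [[-1/4, 2, -3/4], [-3/4, 3, -5/4], [1/2, -3, 3/2]].
P has determinant -4; P⁻¹ = [[-1, -5/2, -7/4], [1, 3, 5/2], [0, -1/2, -1/4]].
A⁻¹K = [[11, 10, 15], [-4, -7, -30], [-15, -13, -9]].
M = (A⁻¹K)P⁻¹ = [[-1, -5, 2], [-3, 4, -3], [2, 3, -4]].

M = [[-1, -5, 2], [-3, 4, -3], [2, 3, -4]]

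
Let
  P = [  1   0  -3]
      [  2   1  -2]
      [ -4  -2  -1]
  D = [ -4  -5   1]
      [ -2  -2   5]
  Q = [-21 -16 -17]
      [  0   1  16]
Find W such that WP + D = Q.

W = [[5, -1, 5], [-4, 1, -1]]

WP = Q − D = [[-17, -11, -18], [2, 3, 11]].
P is on the right of W, so right-multiply by P⁻¹: W = (Q − D)P⁻¹.
det P = -5; the adjugate gives P⁻¹ = [[1, -6/5, -3/5], [-2, 13/5, 4/5], [0, -2/5, -1/5]].
W = (Q − D)P⁻¹ = [[5, -1, 5], [-4, 1, -1]].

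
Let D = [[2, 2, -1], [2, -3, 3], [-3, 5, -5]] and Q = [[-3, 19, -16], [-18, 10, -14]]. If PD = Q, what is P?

P = [[3, -6, -1], [-4, 4, 6]]

Since D sits to the right of P, P = QD⁻¹.
det D = 1; the adjugate gives D⁻¹ = [[0, 5, 3], [1, -13, -8], [1, -16, -10]].
P = QD⁻¹ = [[-3, 19, -16], [-18, 10, -14]] · [[0, 5, 3], [1, -13, -8], [1, -16, -10]] = [[3, -6, -1], [-4, 4, 6]].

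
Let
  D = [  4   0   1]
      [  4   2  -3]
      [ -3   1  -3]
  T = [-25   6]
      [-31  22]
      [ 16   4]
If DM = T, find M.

M = [[-6, 2], [-5, 4], [-1, -2]]

Since D multiplies M on the left, M = D⁻¹T.
det D = -2; the adjugate gives D⁻¹ = [[3/2, -1/2, 1], [-21/2, 9/2, -8], [-5, 2, -4]].
M = D⁻¹T = [[3/2, -1/2, 1], [-21/2, 9/2, -8], [-5, 2, -4]] · [[-25, 6], [-31, 22], [16, 4]] = [[-6, 2], [-5, 4], [-1, -2]].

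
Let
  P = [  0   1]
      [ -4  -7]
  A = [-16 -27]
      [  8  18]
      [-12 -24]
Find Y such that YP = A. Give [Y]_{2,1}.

P is on the right of Y, so right-multiply by P⁻¹: Y = AP⁻¹.
det P = 4; the adjugate gives P⁻¹ = [[-7/4, -1/4], [1, 0]].
Y = AP⁻¹ = [[-16, -27], [8, 18], [-12, -24]] · [[-7/4, -1/4], [1, 0]] = [[1, 4], [4, -2], [-3, 3]].

4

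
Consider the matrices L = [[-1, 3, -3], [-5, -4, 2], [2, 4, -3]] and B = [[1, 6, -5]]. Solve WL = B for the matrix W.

L is on the right of W, so right-multiply by L⁻¹: W = BL⁻¹.
L has determinant -1; L⁻¹ = [[-4, 3, 6], [11, -9, -17], [12, -10, -19]].
W = BL⁻¹ = [[1, 6, -5]] · [[-4, 3, 6], [11, -9, -17], [12, -10, -19]] = [[2, -1, -1]].

W = [[2, -1, -1]]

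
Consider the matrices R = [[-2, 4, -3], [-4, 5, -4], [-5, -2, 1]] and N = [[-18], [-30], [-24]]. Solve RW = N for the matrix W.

Left-multiplying both sides by R⁻¹ gives W = R⁻¹N.
det R = 3; the adjugate gives R⁻¹ = [[-1, 2/3, -1/3], [8, -17/3, 4/3], [11, -8, 2]].
W = R⁻¹N = [[-1, 2/3, -1/3], [8, -17/3, 4/3], [11, -8, 2]] · [[-18], [-30], [-24]] = [[6], [-6], [-6]].

W = [[6], [-6], [-6]]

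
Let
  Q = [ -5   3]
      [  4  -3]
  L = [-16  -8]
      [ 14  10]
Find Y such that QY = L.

Y = [[2, -2], [-2, -6]]

Q is on the left of Y, so left-multiply by Q⁻¹: Y = Q⁻¹L.
Q has determinant 3; Q⁻¹ = [[-1, -1], [-4/3, -5/3]].
Y = Q⁻¹L = [[-1, -1], [-4/3, -5/3]] · [[-16, -8], [14, 10]] = [[2, -2], [-2, -6]].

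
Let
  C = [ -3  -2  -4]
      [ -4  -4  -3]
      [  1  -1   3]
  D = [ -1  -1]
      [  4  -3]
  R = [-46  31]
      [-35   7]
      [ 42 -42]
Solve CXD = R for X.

X = [[-4, 3], [-1, -3], [3, 2]]

Isolating X: multiply by C⁻¹ from the left and D⁻¹ from the right, so X = C⁻¹RD⁻¹.
C has determinant -5; C⁻¹ = [[3, -2, 2], [-9/5, 1, -7/5], [-8/5, 1, -4/5]].
D has determinant 7; D⁻¹ = [[-3/7, 1/7], [-4/7, -1/7]].
C⁻¹R = [[16, -5], [-11, 10], [5, -9]].
X = (C⁻¹R)D⁻¹ = [[-4, 3], [-1, -3], [3, 2]].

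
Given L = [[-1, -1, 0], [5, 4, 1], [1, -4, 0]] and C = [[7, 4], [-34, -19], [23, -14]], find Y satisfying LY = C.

Y = [[-1, -6], [-6, 2], [-5, 3]]

L is on the left of Y, so left-multiply by L⁻¹: Y = L⁻¹C.
det L = -5, so L⁻¹ = [[-4/5, 0, 1/5], [-1/5, 0, -1/5], [24/5, 1, -1/5]].
Y = L⁻¹C = [[-4/5, 0, 1/5], [-1/5, 0, -1/5], [24/5, 1, -1/5]] · [[7, 4], [-34, -19], [23, -14]] = [[-1, -6], [-6, 2], [-5, 3]].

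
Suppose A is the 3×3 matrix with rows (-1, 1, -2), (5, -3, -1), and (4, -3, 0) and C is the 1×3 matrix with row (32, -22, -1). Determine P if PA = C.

A is on the right of P, so right-multiply by A⁻¹: P = CA⁻¹.
det A = 5; the adjugate gives A⁻¹ = [[-3/5, 6/5, -7/5], [-4/5, 8/5, -11/5], [-3/5, 1/5, -2/5]].
P = CA⁻¹ = [[32, -22, -1]] · [[-3/5, 6/5, -7/5], [-4/5, 8/5, -11/5], [-3/5, 1/5, -2/5]] = [[-1, 3, 4]].

P = [[-1, 3, 4]]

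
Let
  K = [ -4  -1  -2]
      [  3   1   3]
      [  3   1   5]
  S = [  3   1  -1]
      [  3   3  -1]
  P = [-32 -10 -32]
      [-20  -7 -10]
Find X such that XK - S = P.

XK = P + S = [[-29, -9, -33], [-17, -4, -11]].
Right-multiplying both sides by K⁻¹ gives X = (P + S)K⁻¹.
det K = -2, so K⁻¹ = [[-1, -3/2, 1/2], [3, 7, -3], [0, -1/2, 1/2]].
X = (P + S)K⁻¹ = [[2, -3, -4], [5, 3, -2]].

X = [[2, -3, -4], [5, 3, -2]]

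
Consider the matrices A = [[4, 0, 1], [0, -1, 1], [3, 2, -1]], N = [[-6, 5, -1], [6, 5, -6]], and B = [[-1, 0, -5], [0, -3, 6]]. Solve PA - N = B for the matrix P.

P = [[-4, 1, 3], [0, 2, 2]]

PA = B + N = [[-7, 5, -6], [6, 2, 0]].
Right-multiplying both sides by A⁻¹ gives P = (B + N)A⁻¹.
det A = -1; the adjugate gives A⁻¹ = [[1, -2, -1], [-3, 7, 4], [-3, 8, 4]].
P = (B + N)A⁻¹ = [[-4, 1, 3], [0, 2, 2]].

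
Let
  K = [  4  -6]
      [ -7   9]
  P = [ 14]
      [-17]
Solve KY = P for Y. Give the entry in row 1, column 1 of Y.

Since K multiplies Y on the left, Y = K⁻¹P.
det K = -6; the adjugate gives K⁻¹ = [[-3/2, -1], [-7/6, -2/3]].
Y = K⁻¹P = [[-3/2, -1], [-7/6, -2/3]] · [[14], [-17]] = [[-4], [-5]].

-4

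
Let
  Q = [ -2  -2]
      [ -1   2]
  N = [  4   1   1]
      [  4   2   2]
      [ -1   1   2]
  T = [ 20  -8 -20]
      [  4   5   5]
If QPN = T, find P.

Isolating P: multiply by Q⁻¹ from the left and N⁻¹ from the right, so P = Q⁻¹TN⁻¹.
det Q = -6, so Q⁻¹ = [[-1/3, -1/3], [-1/6, 1/3]].
N has determinant 4; N⁻¹ = [[1/2, -1/4, 0], [-5/2, 9/4, -1], [3/2, -5/4, 1]].
Q⁻¹T = [[-8, 1, 5], [-2, 3, 5]].
P = (Q⁻¹T)N⁻¹ = [[1, -2, 4], [-1, 1, 2]].

P = [[1, -2, 4], [-1, 1, 2]]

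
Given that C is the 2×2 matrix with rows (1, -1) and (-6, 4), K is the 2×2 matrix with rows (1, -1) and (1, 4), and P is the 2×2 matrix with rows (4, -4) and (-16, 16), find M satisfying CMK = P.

Left-multiply by C⁻¹ and right-multiply by K⁻¹: M = C⁻¹PK⁻¹.
C has determinant -2; C⁻¹ = [[-2, -1/2], [-3, -1/2]].
det K = 5; the adjugate gives K⁻¹ = [[4/5, 1/5], [-1/5, 1/5]].
C⁻¹P = [[0, 0], [-4, 4]].
M = (C⁻¹P)K⁻¹ = [[0, 0], [-4, 0]].

M = [[0, 0], [-4, 0]]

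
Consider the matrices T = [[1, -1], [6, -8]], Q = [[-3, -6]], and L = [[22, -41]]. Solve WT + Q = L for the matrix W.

WT = L − Q = [[25, -35]].
Right-multiplying both sides by T⁻¹ gives W = (L − Q)T⁻¹.
det T = -2, so T⁻¹ = [[4, -1/2], [3, -1/2]].
W = (L − Q)T⁻¹ = [[-5, 5]].

W = [[-5, 5]]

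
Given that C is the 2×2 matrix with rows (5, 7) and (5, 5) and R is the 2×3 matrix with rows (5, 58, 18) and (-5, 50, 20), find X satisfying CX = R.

C is on the left of X, so left-multiply by C⁻¹: X = C⁻¹R.
C has determinant -10; C⁻¹ = [[-1/2, 7/10], [1/2, -1/2]].
X = C⁻¹R = [[-1/2, 7/10], [1/2, -1/2]] · [[5, 58, 18], [-5, 50, 20]] = [[-6, 6, 5], [5, 4, -1]].

X = [[-6, 6, 5], [5, 4, -1]]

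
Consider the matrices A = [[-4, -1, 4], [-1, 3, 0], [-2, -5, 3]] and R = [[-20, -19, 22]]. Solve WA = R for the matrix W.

W = [[1, 4, 6]]

Right-multiplying both sides by A⁻¹ gives W = RA⁻¹.
det A = 5, so A⁻¹ = [[9/5, -17/5, -12/5], [3/5, -4/5, -4/5], [11/5, -18/5, -13/5]].
W = RA⁻¹ = [[-20, -19, 22]] · [[9/5, -17/5, -12/5], [3/5, -4/5, -4/5], [11/5, -18/5, -13/5]] = [[1, 4, 6]].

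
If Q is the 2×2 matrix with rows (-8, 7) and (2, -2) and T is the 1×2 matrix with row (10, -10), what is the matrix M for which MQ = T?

M = [[0, 5]]

Since Q sits to the right of M, M = TQ⁻¹.
det Q = 2, so Q⁻¹ = [[-1, -7/2], [-1, -4]].
M = TQ⁻¹ = [[10, -10]] · [[-1, -7/2], [-1, -4]] = [[0, 5]].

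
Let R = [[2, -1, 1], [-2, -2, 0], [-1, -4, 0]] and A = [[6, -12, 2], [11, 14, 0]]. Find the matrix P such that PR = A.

Right-multiplying both sides by R⁻¹ gives P = AR⁻¹.
det R = 6; the adjugate gives R⁻¹ = [[0, -2/3, 1/3], [0, 1/6, -1/3], [1, 3/2, -1]].
P = AR⁻¹ = [[6, -12, 2], [11, 14, 0]] · [[0, -2/3, 1/3], [0, 1/6, -1/3], [1, 3/2, -1]] = [[2, -3, 4], [0, -5, -1]].

P = [[2, -3, 4], [0, -5, -1]]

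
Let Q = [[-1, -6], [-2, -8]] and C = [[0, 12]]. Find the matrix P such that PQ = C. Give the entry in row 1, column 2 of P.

3

Right-multiplying both sides by Q⁻¹ gives P = CQ⁻¹.
det Q = -4; the adjugate gives Q⁻¹ = [[2, -3/2], [-1/2, 1/4]].
P = CQ⁻¹ = [[0, 12]] · [[2, -3/2], [-1/2, 1/4]] = [[-6, 3]].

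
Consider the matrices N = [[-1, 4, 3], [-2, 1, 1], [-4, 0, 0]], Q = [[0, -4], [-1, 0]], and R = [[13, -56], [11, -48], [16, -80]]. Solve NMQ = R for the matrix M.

M = [[-5, 4], [3, 0], [-1, -3]]

M = N⁻¹RQ⁻¹ (apply N⁻¹ on the left and Q⁻¹ on the right).
det N = -4; the adjugate gives N⁻¹ = [[0, 0, -1/4], [1, -3, 5/4], [-1, 4, -7/4]].
Q has determinant -4; Q⁻¹ = [[0, -1], [-1/4, 0]].
N⁻¹R = [[-4, 20], [0, -12], [3, 4]].
M = (N⁻¹R)Q⁻¹ = [[-5, 4], [3, 0], [-1, -3]].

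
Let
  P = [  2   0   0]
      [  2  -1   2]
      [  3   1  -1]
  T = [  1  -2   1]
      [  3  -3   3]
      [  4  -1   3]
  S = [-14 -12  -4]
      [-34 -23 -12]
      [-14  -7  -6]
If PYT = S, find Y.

Y = [[-2, 5, -5], [1, -5, 2], [-2, 3, -5]]

Isolating Y: multiply by P⁻¹ from the left and T⁻¹ from the right, so Y = P⁻¹ST⁻¹.
det P = -2, so P⁻¹ = [[1/2, 0, 0], [-4, 1, 2], [-5/2, 1, 1]].
det T = -3, so T⁻¹ = [[2, -5/3, 1], [-1, 1/3, 0], [-3, 7/3, -1]].
P⁻¹S = [[-7, -6, -2], [-6, 11, -8], [-13, 0, -8]].
Y = (P⁻¹S)T⁻¹ = [[-2, 5, -5], [1, -5, 2], [-2, 3, -5]].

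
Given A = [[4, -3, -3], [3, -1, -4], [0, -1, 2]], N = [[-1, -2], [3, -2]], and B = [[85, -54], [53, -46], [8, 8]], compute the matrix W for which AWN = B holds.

W = [[-1, 4], [1, -3], [-2, -1]]

Left-multiply by A⁻¹ and right-multiply by N⁻¹: W = A⁻¹BN⁻¹.
A has determinant 3; A⁻¹ = [[-2, 3, 3], [-2, 8/3, 7/3], [-1, 4/3, 5/3]].
det N = 8, so N⁻¹ = [[-1/4, 1/4], [-3/8, -1/8]].
A⁻¹B = [[13, -6], [-10, 4], [-1, 6]].
W = (A⁻¹B)N⁻¹ = [[-1, 4], [1, -3], [-2, -1]].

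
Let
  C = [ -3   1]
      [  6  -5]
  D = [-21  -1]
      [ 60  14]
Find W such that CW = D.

W = [[5, -1], [-6, -4]]

C is on the left of W, so left-multiply by C⁻¹: W = C⁻¹D.
C has determinant 9; C⁻¹ = [[-5/9, -1/9], [-2/3, -1/3]].
W = C⁻¹D = [[-5/9, -1/9], [-2/3, -1/3]] · [[-21, -1], [60, 14]] = [[5, -1], [-6, -4]].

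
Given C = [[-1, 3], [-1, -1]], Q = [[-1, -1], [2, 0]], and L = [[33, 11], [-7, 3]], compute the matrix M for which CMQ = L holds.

Isolating M: multiply by C⁻¹ from the left and Q⁻¹ from the right, so M = C⁻¹LQ⁻¹.
C has determinant 4; C⁻¹ = [[-1/4, -3/4], [1/4, -1/4]].
det Q = 2, so Q⁻¹ = [[0, 1/2], [-1, -1/2]].
C⁻¹L = [[-3, -5], [10, 2]].
M = (C⁻¹L)Q⁻¹ = [[5, 1], [-2, 4]].

M = [[5, 1], [-2, 4]]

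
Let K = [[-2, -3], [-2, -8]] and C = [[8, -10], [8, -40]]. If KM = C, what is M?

Since K multiplies M on the left, M = K⁻¹C.
det K = 10; the adjugate gives K⁻¹ = [[-4/5, 3/10], [1/5, -1/5]].
M = K⁻¹C = [[-4/5, 3/10], [1/5, -1/5]] · [[8, -10], [8, -40]] = [[-4, -4], [0, 6]].

M = [[-4, -4], [0, 6]]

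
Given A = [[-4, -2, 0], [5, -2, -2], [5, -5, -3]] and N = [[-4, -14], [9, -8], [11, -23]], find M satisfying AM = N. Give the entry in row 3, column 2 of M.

Left-multiplying both sides by A⁻¹ gives M = A⁻¹N.
det A = 6; the adjugate gives A⁻¹ = [[-2/3, -1, 2/3], [5/6, 2, -4/3], [-5/2, -5, 3]].
M = A⁻¹N = [[-2/3, -1, 2/3], [5/6, 2, -4/3], [-5/2, -5, 3]] · [[-4, -14], [9, -8], [11, -23]] = [[1, 2], [0, 3], [-2, 6]].

6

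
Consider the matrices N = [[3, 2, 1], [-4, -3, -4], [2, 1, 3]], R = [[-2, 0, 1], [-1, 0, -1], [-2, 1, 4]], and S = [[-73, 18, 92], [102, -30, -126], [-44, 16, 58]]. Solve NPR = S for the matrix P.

Left-multiply by N⁻¹ and right-multiply by R⁻¹: P = N⁻¹SR⁻¹.
N has determinant -5; N⁻¹ = [[1, 1, 1], [-4/5, -7/5, -8/5], [-2/5, -1/5, 1/5]].
det R = -3; the adjugate gives R⁻¹ = [[-1/3, -1/3, 0], [-2, 2, 1], [1/3, -2/3, 0]].
N⁻¹S = [[-15, 4, 24], [-14, 2, 10], [0, 2, 0]].
P = (N⁻¹S)R⁻¹ = [[5, -3, 4], [4, 2, 2], [-4, 4, 2]].

P = [[5, -3, 4], [4, 2, 2], [-4, 4, 2]]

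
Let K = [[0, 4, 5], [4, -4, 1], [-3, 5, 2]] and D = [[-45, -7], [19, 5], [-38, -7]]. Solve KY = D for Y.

Since K multiplies Y on the left, Y = K⁻¹D.
K has determinant -4; K⁻¹ = [[13/4, -17/4, -6], [11/4, -15/4, -5], [-2, 3, 4]].
Y = K⁻¹D = [[13/4, -17/4, -6], [11/4, -15/4, -5], [-2, 3, 4]] · [[-45, -7], [19, 5], [-38, -7]] = [[1, -2], [-5, -3], [-5, 1]].

Y = [[1, -2], [-5, -3], [-5, 1]]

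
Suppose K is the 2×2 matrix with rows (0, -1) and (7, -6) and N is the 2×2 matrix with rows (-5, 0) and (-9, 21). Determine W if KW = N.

W = [[3, 3], [5, 0]]

K is on the left of W, so left-multiply by K⁻¹: W = K⁻¹N.
det K = 7; the adjugate gives K⁻¹ = [[-6/7, 1/7], [-1, 0]].
W = K⁻¹N = [[-6/7, 1/7], [-1, 0]] · [[-5, 0], [-9, 21]] = [[3, 3], [5, 0]].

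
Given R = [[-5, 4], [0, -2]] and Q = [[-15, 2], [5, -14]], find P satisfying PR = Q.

P = [[3, 5], [-1, 5]]

Right-multiplying both sides by R⁻¹ gives P = QR⁻¹.
det R = 10, so R⁻¹ = [[-1/5, -2/5], [0, -1/2]].
P = QR⁻¹ = [[-15, 2], [5, -14]] · [[-1/5, -2/5], [0, -1/2]] = [[3, 5], [-1, 5]].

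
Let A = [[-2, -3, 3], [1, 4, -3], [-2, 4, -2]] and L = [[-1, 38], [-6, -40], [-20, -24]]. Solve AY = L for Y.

Y = [[5, -4], [-2, -6], [1, 4]]

Since A multiplies Y on the left, Y = A⁻¹L.
A has determinant 4; A⁻¹ = [[1, 3/2, -3/4], [2, 5/2, -3/4], [3, 7/2, -5/4]].
Y = A⁻¹L = [[1, 3/2, -3/4], [2, 5/2, -3/4], [3, 7/2, -5/4]] · [[-1, 38], [-6, -40], [-20, -24]] = [[5, -4], [-2, -6], [1, 4]].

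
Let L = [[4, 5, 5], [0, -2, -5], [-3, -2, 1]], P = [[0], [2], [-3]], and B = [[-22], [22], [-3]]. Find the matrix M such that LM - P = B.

M = [[2], [-2], [-4]]

LM = B + P = [[-22], [24], [-6]].
L is on the left of M, so left-multiply by L⁻¹: M = L⁻¹(B + P).
L has determinant -3; L⁻¹ = [[4, 5, 5], [-5, -19/3, -20/3], [2, 7/3, 8/3]].
M = L⁻¹(B + P) = [[2], [-2], [-4]].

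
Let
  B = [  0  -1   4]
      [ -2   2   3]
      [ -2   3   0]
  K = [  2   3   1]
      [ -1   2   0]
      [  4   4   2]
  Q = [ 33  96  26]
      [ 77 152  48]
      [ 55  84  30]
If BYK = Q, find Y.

Isolating Y: multiply by B⁻¹ from the left and K⁻¹ from the right, so Y = B⁻¹QK⁻¹.
B has determinant -2; B⁻¹ = [[9/2, -6, 11/2], [3, -4, 4], [1, -1, 1]].
K has determinant 2; K⁻¹ = [[2, -1, -1], [1, 0, -1/2], [-6, 2, 7/2]].
B⁻¹Q = [[-11, -18, -6], [11, 16, 6], [11, 28, 8]].
Y = (B⁻¹Q)K⁻¹ = [[-4, -1, -1], [2, 1, 2], [2, 5, 3]].

Y = [[-4, -1, -1], [2, 1, 2], [2, 5, 3]]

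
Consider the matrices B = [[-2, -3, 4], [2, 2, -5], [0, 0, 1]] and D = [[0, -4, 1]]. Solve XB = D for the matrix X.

X = [[4, 4, 5]]

B is on the right of X, so right-multiply by B⁻¹: X = DB⁻¹.
B has determinant 2; B⁻¹ = [[1, 3/2, 7/2], [-1, -1, -1], [0, 0, 1]].
X = DB⁻¹ = [[0, -4, 1]] · [[1, 3/2, 7/2], [-1, -1, -1], [0, 0, 1]] = [[4, 4, 5]].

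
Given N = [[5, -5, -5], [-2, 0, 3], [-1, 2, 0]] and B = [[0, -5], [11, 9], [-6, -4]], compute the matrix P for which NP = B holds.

Since N multiplies P on the left, P = N⁻¹B.
det N = 5, so N⁻¹ = [[-6/5, -2, -3], [-3/5, -1, -1], [-4/5, -1, -2]].
P = N⁻¹B = [[-6/5, -2, -3], [-3/5, -1, -1], [-4/5, -1, -2]] · [[0, -5], [11, 9], [-6, -4]] = [[-4, 0], [-5, -2], [1, 3]].

P = [[-4, 0], [-5, -2], [1, 3]]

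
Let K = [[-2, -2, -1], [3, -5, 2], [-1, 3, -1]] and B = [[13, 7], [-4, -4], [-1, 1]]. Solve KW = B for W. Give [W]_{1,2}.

K is on the left of W, so left-multiply by K⁻¹: W = K⁻¹B.
det K = -4, so K⁻¹ = [[1/4, 5/4, 9/4], [-1/4, -1/4, -1/4], [-1, -2, -4]].
W = K⁻¹B = [[1/4, 5/4, 9/4], [-1/4, -1/4, -1/4], [-1, -2, -4]] · [[13, 7], [-4, -4], [-1, 1]] = [[-4, -1], [-2, -1], [-1, -3]].

-1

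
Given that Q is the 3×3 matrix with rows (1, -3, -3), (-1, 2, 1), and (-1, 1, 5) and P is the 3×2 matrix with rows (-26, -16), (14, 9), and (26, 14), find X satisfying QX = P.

Left-multiplying both sides by Q⁻¹ gives X = Q⁻¹P.
det Q = -6; the adjugate gives Q⁻¹ = [[-3/2, -2, -1/2], [-2/3, -1/3, -1/3], [-1/6, -1/3, 1/6]].
X = Q⁻¹P = [[-3/2, -2, -1/2], [-2/3, -1/3, -1/3], [-1/6, -1/3, 1/6]] · [[-26, -16], [14, 9], [26, 14]] = [[-2, -1], [4, 3], [4, 2]].

X = [[-2, -1], [4, 3], [4, 2]]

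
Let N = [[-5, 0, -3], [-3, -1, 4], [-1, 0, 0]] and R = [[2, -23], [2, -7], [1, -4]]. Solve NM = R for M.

M = [[-1, 4], [5, -1], [1, 1]]

Since N multiplies M on the left, M = N⁻¹R.
N has determinant 3; N⁻¹ = [[0, 0, -1], [-4/3, -1, 29/3], [-1/3, 0, 5/3]].
M = N⁻¹R = [[0, 0, -1], [-4/3, -1, 29/3], [-1/3, 0, 5/3]] · [[2, -23], [2, -7], [1, -4]] = [[-1, 4], [5, -1], [1, 1]].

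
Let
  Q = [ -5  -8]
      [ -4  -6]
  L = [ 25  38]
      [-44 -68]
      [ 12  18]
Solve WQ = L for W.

W = [[-1, -5], [4, 6], [0, -3]]

Q is on the right of W, so right-multiply by Q⁻¹: W = LQ⁻¹.
det Q = -2; the adjugate gives Q⁻¹ = [[3, -4], [-2, 5/2]].
W = LQ⁻¹ = [[25, 38], [-44, -68], [12, 18]] · [[3, -4], [-2, 5/2]] = [[-1, -5], [4, 6], [0, -3]].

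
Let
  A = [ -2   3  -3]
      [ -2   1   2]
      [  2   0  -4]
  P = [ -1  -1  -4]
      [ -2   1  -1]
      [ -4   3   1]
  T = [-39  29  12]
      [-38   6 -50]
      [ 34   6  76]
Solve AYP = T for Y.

Left-multiply by A⁻¹ and right-multiply by P⁻¹: Y = A⁻¹TP⁻¹.
A has determinant 2; A⁻¹ = [[-2, 6, 9/2], [-2, 7, 5], [-1, 3, 2]].
P has determinant -2; P⁻¹ = [[-2, 11/2, -5/2], [-3, 17/2, -7/2], [1, -7/2, 3/2]].
A⁻¹T = [[3, 5, 18], [-18, 14, 6], [-7, 1, -10]].
Y = (A⁻¹T)P⁻¹ = [[-3, -4, 2], [0, -1, 5], [1, 5, -1]].

Y = [[-3, -4, 2], [0, -1, 5], [1, 5, -1]]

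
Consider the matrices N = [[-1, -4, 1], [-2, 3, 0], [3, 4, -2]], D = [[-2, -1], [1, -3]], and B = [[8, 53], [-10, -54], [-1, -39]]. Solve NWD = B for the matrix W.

W = [[0, -1], [4, 4], [5, 1]]

Left-multiply by N⁻¹ and right-multiply by D⁻¹: W = N⁻¹BD⁻¹.
det N = 5; the adjugate gives N⁻¹ = [[-6/5, -4/5, -3/5], [-4/5, -1/5, -2/5], [-17/5, -8/5, -11/5]].
det D = 7; the adjugate gives D⁻¹ = [[-3/7, 1/7], [-1/7, -2/7]].
N⁻¹B = [[-1, 3], [-4, -16], [-9, -8]].
W = (N⁻¹B)D⁻¹ = [[0, -1], [4, 4], [5, 1]].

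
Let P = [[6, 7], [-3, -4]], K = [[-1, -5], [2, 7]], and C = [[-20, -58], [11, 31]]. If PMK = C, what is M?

Left-multiply by P⁻¹ and right-multiply by K⁻¹: M = P⁻¹CK⁻¹.
P has determinant -3; P⁻¹ = [[4/3, 7/3], [-1, -2]].
det K = 3; the adjugate gives K⁻¹ = [[7/3, 5/3], [-2/3, -1/3]].
P⁻¹C = [[-1, -5], [-2, -4]].
M = (P⁻¹C)K⁻¹ = [[1, 0], [-2, -2]].

M = [[1, 0], [-2, -2]]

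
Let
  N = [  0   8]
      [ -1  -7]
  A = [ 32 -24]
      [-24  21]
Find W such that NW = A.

N is on the left of W, so left-multiply by N⁻¹: W = N⁻¹A.
det N = 8; the adjugate gives N⁻¹ = [[-7/8, -1], [1/8, 0]].
W = N⁻¹A = [[-7/8, -1], [1/8, 0]] · [[32, -24], [-24, 21]] = [[-4, 0], [4, -3]].

W = [[-4, 0], [4, -3]]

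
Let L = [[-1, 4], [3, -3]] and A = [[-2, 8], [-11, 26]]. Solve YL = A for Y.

Y = [[2, 0], [5, -2]]

Right-multiplying both sides by L⁻¹ gives Y = AL⁻¹.
det L = -9, so L⁻¹ = [[1/3, 4/9], [1/3, 1/9]].
Y = AL⁻¹ = [[-2, 8], [-11, 26]] · [[1/3, 4/9], [1/3, 1/9]] = [[2, 0], [5, -2]].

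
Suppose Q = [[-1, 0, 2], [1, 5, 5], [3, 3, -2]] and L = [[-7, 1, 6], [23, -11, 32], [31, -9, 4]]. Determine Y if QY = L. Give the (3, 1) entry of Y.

-2

Q is on the left of Y, so left-multiply by Q⁻¹: Y = Q⁻¹L.
det Q = 1, so Q⁻¹ = [[-25, 6, -10], [17, -4, 7], [-12, 3, -5]].
Y = Q⁻¹L = [[-25, 6, -10], [17, -4, 7], [-12, 3, -5]] · [[-7, 1, 6], [23, -11, 32], [31, -9, 4]] = [[3, -1, 2], [6, -2, 2], [-2, 0, 4]].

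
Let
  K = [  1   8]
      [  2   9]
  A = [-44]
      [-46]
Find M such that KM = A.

M = [[4], [-6]]

K is on the left of M, so left-multiply by K⁻¹: M = K⁻¹A.
det K = -7; the adjugate gives K⁻¹ = [[-9/7, 8/7], [2/7, -1/7]].
M = K⁻¹A = [[-9/7, 8/7], [2/7, -1/7]] · [[-44], [-46]] = [[4], [-6]].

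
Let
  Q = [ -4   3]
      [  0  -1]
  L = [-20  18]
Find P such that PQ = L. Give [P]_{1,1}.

Right-multiplying both sides by Q⁻¹ gives P = LQ⁻¹.
det Q = 4, so Q⁻¹ = [[-1/4, -3/4], [0, -1]].
P = LQ⁻¹ = [[-20, 18]] · [[-1/4, -3/4], [0, -1]] = [[5, -3]].

5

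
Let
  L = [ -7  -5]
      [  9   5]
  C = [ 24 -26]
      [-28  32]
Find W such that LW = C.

Since L multiplies W on the left, W = L⁻¹C.
det L = 10; the adjugate gives L⁻¹ = [[1/2, 1/2], [-9/10, -7/10]].
W = L⁻¹C = [[1/2, 1/2], [-9/10, -7/10]] · [[24, -26], [-28, 32]] = [[-2, 3], [-2, 1]].

W = [[-2, 3], [-2, 1]]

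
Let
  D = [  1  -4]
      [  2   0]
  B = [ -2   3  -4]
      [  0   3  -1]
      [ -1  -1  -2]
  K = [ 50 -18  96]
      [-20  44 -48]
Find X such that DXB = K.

X = [[4, 4, 2], [5, 0, 5]]

Isolating X: multiply by D⁻¹ from the left and B⁻¹ from the right, so X = D⁻¹KB⁻¹.
det D = 8, so D⁻¹ = [[0, 1/2], [-1/4, 1/8]].
det B = 5; the adjugate gives B⁻¹ = [[-7/5, 2, 9/5], [1/5, 0, -2/5], [3/5, -1, -6/5]].
D⁻¹K = [[-10, 22, -24], [-15, 10, -30]].
X = (D⁻¹K)B⁻¹ = [[4, 4, 2], [5, 0, 5]].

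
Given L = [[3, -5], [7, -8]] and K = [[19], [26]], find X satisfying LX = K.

X = [[-2], [-5]]

L is on the left of X, so left-multiply by L⁻¹: X = L⁻¹K.
det L = 11; the adjugate gives L⁻¹ = [[-8/11, 5/11], [-7/11, 3/11]].
X = L⁻¹K = [[-8/11, 5/11], [-7/11, 3/11]] · [[19], [26]] = [[-2], [-5]].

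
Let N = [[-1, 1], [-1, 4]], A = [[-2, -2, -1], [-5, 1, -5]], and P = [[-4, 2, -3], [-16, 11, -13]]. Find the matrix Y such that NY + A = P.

NY = P − A = [[-2, 4, -2], [-11, 10, -8]].
Since N multiplies Y on the left, Y = N⁻¹(P − A).
det N = -3; the adjugate gives N⁻¹ = [[-4/3, 1/3], [-1/3, 1/3]].
Y = N⁻¹(P − A) = [[-1, -2, 0], [-3, 2, -2]].

Y = [[-1, -2, 0], [-3, 2, -2]]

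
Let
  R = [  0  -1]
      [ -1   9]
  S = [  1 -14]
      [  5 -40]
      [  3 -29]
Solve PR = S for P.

P = [[5, -1], [-5, -5], [2, -3]]

Right-multiplying both sides by R⁻¹ gives P = SR⁻¹.
det R = -1; the adjugate gives R⁻¹ = [[-9, -1], [-1, 0]].
P = SR⁻¹ = [[1, -14], [5, -40], [3, -29]] · [[-9, -1], [-1, 0]] = [[5, -1], [-5, -5], [2, -3]].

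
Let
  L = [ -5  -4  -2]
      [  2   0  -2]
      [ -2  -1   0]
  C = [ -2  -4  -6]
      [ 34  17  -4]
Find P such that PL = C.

L is on the right of P, so right-multiply by L⁻¹: P = CL⁻¹.
det L = -2, so L⁻¹ = [[1, -1, -4], [-2, 2, 7], [1, -3/2, -4]].
P = CL⁻¹ = [[-2, -4, -6], [34, 17, -4]] · [[1, -1, -4], [-2, 2, 7], [1, -3/2, -4]] = [[0, 3, 4], [-4, 6, -1]].

P = [[0, 3, 4], [-4, 6, -1]]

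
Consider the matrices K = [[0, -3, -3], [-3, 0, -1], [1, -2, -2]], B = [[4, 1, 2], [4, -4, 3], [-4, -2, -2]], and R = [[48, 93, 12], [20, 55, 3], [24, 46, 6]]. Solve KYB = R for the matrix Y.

Isolating Y: multiply by K⁻¹ from the left and B⁻¹ from the right, so Y = K⁻¹RB⁻¹.
det K = 3, so K⁻¹ = [[-2/3, 0, 1], [-7/3, 1, 3], [2, -1, -3]].
det B = 4, so B⁻¹ = [[7/2, -1/2, 11/4], [-1, 0, -1], [-6, 1, -5]].
K⁻¹R = [[-8, -16, -2], [-20, -24, -7], [4, -7, 3]].
Y = (K⁻¹R)B⁻¹ = [[0, 2, 4], [-4, 3, 4], [3, 1, 3]].

Y = [[0, 2, 4], [-4, 3, 4], [3, 1, 3]]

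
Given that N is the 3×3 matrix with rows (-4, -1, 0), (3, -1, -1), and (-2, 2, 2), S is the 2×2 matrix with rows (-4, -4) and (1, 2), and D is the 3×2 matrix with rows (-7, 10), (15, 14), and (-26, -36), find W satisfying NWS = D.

Left-multiply by N⁻¹ and right-multiply by S⁻¹: W = N⁻¹DS⁻¹.
det N = 4; the adjugate gives N⁻¹ = [[0, 1/2, 1/4], [-1, -2, -1], [1, 5/2, 7/4]].
S has determinant -4; S⁻¹ = [[-1/2, -1], [1/4, 1]].
N⁻¹D = [[1, -2], [3, -2], [-15, -18]].
W = (N⁻¹D)S⁻¹ = [[-1, -3], [-2, -5], [3, -3]].

W = [[-1, -3], [-2, -5], [3, -3]]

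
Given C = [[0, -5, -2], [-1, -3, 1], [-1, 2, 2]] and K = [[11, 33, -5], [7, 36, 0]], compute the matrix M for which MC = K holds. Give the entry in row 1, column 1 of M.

-6

Right-multiplying both sides by C⁻¹ gives M = KC⁻¹.
C has determinant 5; C⁻¹ = [[-8/5, 6/5, -11/5], [1/5, -2/5, 2/5], [-1, 1, -1]].
M = KC⁻¹ = [[11, 33, -5], [7, 36, 0]] · [[-8/5, 6/5, -11/5], [1/5, -2/5, 2/5], [-1, 1, -1]] = [[-6, -5, -6], [-4, -6, -1]].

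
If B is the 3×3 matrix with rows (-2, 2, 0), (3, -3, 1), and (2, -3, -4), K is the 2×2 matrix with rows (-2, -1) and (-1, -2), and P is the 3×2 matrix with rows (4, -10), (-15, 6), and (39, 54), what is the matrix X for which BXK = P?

X = [[5, -1], [2, 3], [3, 3]]

Left-multiply by B⁻¹ and right-multiply by K⁻¹: X = B⁻¹PK⁻¹.
det B = -2, so B⁻¹ = [[-15/2, -4, -1], [-7, -4, -1], [3/2, 1, 0]].
K has determinant 3; K⁻¹ = [[-2/3, 1/3], [1/3, -2/3]].
B⁻¹P = [[-9, -3], [-7, -8], [-9, -9]].
X = (B⁻¹P)K⁻¹ = [[5, -1], [2, 3], [3, 3]].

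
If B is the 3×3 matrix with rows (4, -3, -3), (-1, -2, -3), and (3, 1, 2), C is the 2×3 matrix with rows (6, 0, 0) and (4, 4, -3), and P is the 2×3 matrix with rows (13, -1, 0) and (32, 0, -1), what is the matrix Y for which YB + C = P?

YB = P − C = [[7, -1, 0], [28, -4, 2]].
Right-multiplying both sides by B⁻¹ gives Y = (P − C)B⁻¹.
B has determinant 2; B⁻¹ = [[-1/2, 3/2, 3/2], [-7/2, 17/2, 15/2], [5/2, -13/2, -11/2]].
Y = (P − C)B⁻¹ = [[0, 2, 3], [5, -5, 1]].

Y = [[0, 2, 3], [5, -5, 1]]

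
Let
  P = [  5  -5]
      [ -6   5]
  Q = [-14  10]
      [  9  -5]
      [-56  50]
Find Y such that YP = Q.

Y = [[2, 4], [-3, -4], [-4, 6]]

P is on the right of Y, so right-multiply by P⁻¹: Y = QP⁻¹.
det P = -5, so P⁻¹ = [[-1, -1], [-6/5, -1]].
Y = QP⁻¹ = [[-14, 10], [9, -5], [-56, 50]] · [[-1, -1], [-6/5, -1]] = [[2, 4], [-3, -4], [-4, 6]].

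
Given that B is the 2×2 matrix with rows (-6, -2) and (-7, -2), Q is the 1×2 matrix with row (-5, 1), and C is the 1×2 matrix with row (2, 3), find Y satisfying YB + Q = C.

Y = [[0, -1]]

YB = C − Q = [[7, 2]].
B is on the right of Y, so right-multiply by B⁻¹: Y = (C − Q)B⁻¹.
det B = -2, so B⁻¹ = [[1, -1], [-7/2, 3]].
Y = (C − Q)B⁻¹ = [[0, -1]].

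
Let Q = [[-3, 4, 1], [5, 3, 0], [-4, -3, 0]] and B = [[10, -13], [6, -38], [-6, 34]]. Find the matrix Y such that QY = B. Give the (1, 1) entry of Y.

Left-multiplying both sides by Q⁻¹ gives Y = Q⁻¹B.
det Q = -3, so Q⁻¹ = [[0, 1, 1], [0, -4/3, -5/3], [1, 25/3, 29/3]].
Y = Q⁻¹B = [[0, 1, 1], [0, -4/3, -5/3], [1, 25/3, 29/3]] · [[10, -13], [6, -38], [-6, 34]] = [[0, -4], [2, -6], [2, -1]].

0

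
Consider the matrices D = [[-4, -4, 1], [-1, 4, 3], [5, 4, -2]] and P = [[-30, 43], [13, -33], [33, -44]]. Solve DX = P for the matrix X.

D is on the left of X, so left-multiply by D⁻¹: X = D⁻¹P.
D has determinant 4; D⁻¹ = [[-5, -1, -4], [13/4, 3/4, 11/4], [-6, -1, -5]].
X = D⁻¹P = [[-5, -1, -4], [13/4, 3/4, 11/4], [-6, -1, -5]] · [[-30, 43], [13, -33], [33, -44]] = [[5, -6], [3, -6], [2, -5]].

X = [[5, -6], [3, -6], [2, -5]]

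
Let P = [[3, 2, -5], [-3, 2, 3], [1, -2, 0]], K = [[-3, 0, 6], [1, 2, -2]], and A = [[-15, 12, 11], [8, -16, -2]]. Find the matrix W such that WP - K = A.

WP = A + K = [[-18, 12, 17], [9, -14, -4]].
Since P sits to the right of W, W = (A + K)P⁻¹.
P has determinant 4; P⁻¹ = [[3/2, 5/2, 4], [3/4, 5/4, 3/2], [1, 2, 3]].
W = (A + K)P⁻¹ = [[-1, 4, -3], [-1, -3, 3]].

W = [[-1, 4, -3], [-1, -3, 3]]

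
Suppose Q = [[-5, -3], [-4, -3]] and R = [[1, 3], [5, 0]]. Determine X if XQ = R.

Right-multiplying both sides by Q⁻¹ gives X = RQ⁻¹.
det Q = 3; the adjugate gives Q⁻¹ = [[-1, 1], [4/3, -5/3]].
X = RQ⁻¹ = [[1, 3], [5, 0]] · [[-1, 1], [4/3, -5/3]] = [[3, -4], [-5, 5]].

X = [[3, -4], [-5, 5]]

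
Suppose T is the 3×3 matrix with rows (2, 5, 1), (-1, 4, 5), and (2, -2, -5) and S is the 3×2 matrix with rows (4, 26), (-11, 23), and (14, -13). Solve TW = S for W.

Left-multiplying both sides by T⁻¹ gives W = T⁻¹S.
det T = -1; the adjugate gives T⁻¹ = [[10, -23, -21], [-5, 12, 11], [6, -14, -13]].
W = T⁻¹S = [[10, -23, -21], [-5, 12, 11], [6, -14, -13]] · [[4, 26], [-11, 23], [14, -13]] = [[-1, 4], [2, 3], [-4, 3]].

W = [[-1, 4], [2, 3], [-4, 3]]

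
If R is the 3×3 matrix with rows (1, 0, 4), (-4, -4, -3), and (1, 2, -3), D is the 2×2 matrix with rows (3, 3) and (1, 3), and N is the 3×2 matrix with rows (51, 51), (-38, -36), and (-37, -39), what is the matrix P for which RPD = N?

Isolating P: multiply by R⁻¹ from the left and D⁻¹ from the right, so P = R⁻¹ND⁻¹.
det R = 2, so R⁻¹ = [[9, 4, 8], [-15/2, -7/2, -13/2], [-2, -1, -2]].
det D = 6; the adjugate gives D⁻¹ = [[1/2, -1/2], [-1/6, 1/2]].
R⁻¹N = [[11, 3], [-9, -3], [10, 12]].
P = (R⁻¹N)D⁻¹ = [[5, -4], [-4, 3], [3, 1]].

P = [[5, -4], [-4, 3], [3, 1]]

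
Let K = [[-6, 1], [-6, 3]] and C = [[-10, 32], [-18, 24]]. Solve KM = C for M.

Left-multiplying both sides by K⁻¹ gives M = K⁻¹C.
det K = -12; the adjugate gives K⁻¹ = [[-1/4, 1/12], [-1/2, 1/2]].
M = K⁻¹C = [[-1/4, 1/12], [-1/2, 1/2]] · [[-10, 32], [-18, 24]] = [[1, -6], [-4, -4]].

M = [[1, -6], [-4, -4]]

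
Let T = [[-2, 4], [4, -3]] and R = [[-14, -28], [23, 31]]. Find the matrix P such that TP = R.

P = [[5, 4], [-1, -5]]

T is on the left of P, so left-multiply by T⁻¹: P = T⁻¹R.
T has determinant -10; T⁻¹ = [[3/10, 2/5], [2/5, 1/5]].
P = T⁻¹R = [[3/10, 2/5], [2/5, 1/5]] · [[-14, -28], [23, 31]] = [[5, 4], [-1, -5]].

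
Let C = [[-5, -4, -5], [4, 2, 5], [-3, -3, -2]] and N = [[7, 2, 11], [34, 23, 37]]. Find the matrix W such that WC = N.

W = [[-1, 2, 2], [-3, 4, -1]]

Since C sits to the right of W, W = NC⁻¹.
C has determinant 3; C⁻¹ = [[11/3, 7/3, -10/3], [-7/3, -5/3, 5/3], [-2, -1, 2]].
W = NC⁻¹ = [[7, 2, 11], [34, 23, 37]] · [[11/3, 7/3, -10/3], [-7/3, -5/3, 5/3], [-2, -1, 2]] = [[-1, 2, 2], [-3, 4, -1]].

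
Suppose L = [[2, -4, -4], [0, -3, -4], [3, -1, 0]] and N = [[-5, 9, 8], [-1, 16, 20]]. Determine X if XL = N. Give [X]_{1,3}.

L is on the right of X, so right-multiply by L⁻¹: X = NL⁻¹.
det L = 4, so L⁻¹ = [[-1, 1, 1], [-3, 3, 2], [9/4, -5/2, -3/2]].
X = NL⁻¹ = [[-5, 9, 8], [-1, 16, 20]] · [[-1, 1, 1], [-3, 3, 2], [9/4, -5/2, -3/2]] = [[-4, 2, 1], [-2, -3, 1]].

1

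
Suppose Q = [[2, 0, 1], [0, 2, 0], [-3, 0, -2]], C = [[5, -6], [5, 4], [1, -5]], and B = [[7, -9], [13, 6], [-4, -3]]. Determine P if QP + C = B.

P = [[-1, -4], [4, 1], [4, 5]]

QP = B − C = [[2, -3], [8, 2], [-5, 2]].
Since Q multiplies P on the left, P = Q⁻¹(B − C).
det Q = -2; the adjugate gives Q⁻¹ = [[2, 0, 1], [0, 1/2, 0], [-3, 0, -2]].
P = Q⁻¹(B − C) = [[-1, -4], [4, 1], [4, 5]].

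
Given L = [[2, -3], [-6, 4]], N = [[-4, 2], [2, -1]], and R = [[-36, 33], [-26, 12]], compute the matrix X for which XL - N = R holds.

XL = R + N = [[-40, 35], [-24, 11]].
L is on the right of X, so right-multiply by L⁻¹: X = (R + N)L⁻¹.
det L = -10; the adjugate gives L⁻¹ = [[-2/5, -3/10], [-3/5, -1/5]].
X = (R + N)L⁻¹ = [[-5, 5], [3, 5]].

X = [[-5, 5], [3, 5]]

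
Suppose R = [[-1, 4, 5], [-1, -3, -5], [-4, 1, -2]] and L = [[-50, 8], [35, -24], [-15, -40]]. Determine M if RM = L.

Left-multiplying both sides by R⁻¹ gives M = R⁻¹L.
R has determinant -4; R⁻¹ = [[-11/4, -13/4, 5/4], [-9/2, -11/2, 5/2], [13/4, 15/4, -7/4]].
M = R⁻¹L = [[-11/4, -13/4, 5/4], [-9/2, -11/2, 5/2], [13/4, 15/4, -7/4]] · [[-50, 8], [35, -24], [-15, -40]] = [[5, 6], [-5, -4], [-5, 6]].

M = [[5, 6], [-5, -4], [-5, 6]]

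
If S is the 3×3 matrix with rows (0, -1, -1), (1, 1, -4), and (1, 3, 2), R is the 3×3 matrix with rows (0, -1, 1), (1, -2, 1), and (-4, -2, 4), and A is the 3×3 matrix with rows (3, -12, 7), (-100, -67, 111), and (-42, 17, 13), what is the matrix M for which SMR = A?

Left-multiply by S⁻¹ and right-multiply by R⁻¹: M = S⁻¹AR⁻¹.
det S = 4, so S⁻¹ = [[7/2, -1/4, 5/4], [-3/2, 1/4, -1/4], [1/2, -1/4, 1/4]].
R has determinant -2; R⁻¹ = [[3, -1, -1/2], [4, -2, -1/2], [5, -2, -1/2]].
S⁻¹A = [[-17, -4, 13], [-19, -3, 14], [16, 15, -21]].
M = (S⁻¹A)R⁻¹ = [[-2, -1, 4], [1, -3, 4], [3, -4, -5]].

M = [[-2, -1, 4], [1, -3, 4], [3, -4, -5]]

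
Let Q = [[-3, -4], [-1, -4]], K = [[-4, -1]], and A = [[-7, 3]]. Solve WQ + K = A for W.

W = [[2, -3]]

WQ = A − K = [[-3, 4]].
Since Q sits to the right of W, W = (A − K)Q⁻¹.
det Q = 8; the adjugate gives Q⁻¹ = [[-1/2, 1/2], [1/8, -3/8]].
W = (A − K)Q⁻¹ = [[2, -3]].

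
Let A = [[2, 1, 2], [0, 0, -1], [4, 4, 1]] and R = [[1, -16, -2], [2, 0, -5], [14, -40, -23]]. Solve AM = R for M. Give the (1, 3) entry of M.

A is on the left of M, so left-multiply by A⁻¹: M = A⁻¹R.
A has determinant 4; A⁻¹ = [[1, 7/4, -1/4], [-1, -3/2, 1/2], [0, -1, 0]].
M = A⁻¹R = [[1, 7/4, -1/4], [-1, -3/2, 1/2], [0, -1, 0]] · [[1, -16, -2], [2, 0, -5], [14, -40, -23]] = [[1, -6, -5], [3, -4, -2], [-2, 0, 5]].

-5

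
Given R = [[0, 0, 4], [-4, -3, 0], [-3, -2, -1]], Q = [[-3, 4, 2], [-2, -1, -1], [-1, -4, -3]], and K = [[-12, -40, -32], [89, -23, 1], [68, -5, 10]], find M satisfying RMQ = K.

Left-multiply by R⁻¹ and right-multiply by Q⁻¹: M = R⁻¹KQ⁻¹.
R has determinant -4; R⁻¹ = [[-3/4, 2, -3], [1, -3, 4], [1/4, 0, 0]].
Q has determinant -3; Q⁻¹ = [[1/3, -4/3, 2/3], [5/3, -11/3, 7/3], [-7/3, 16/3, -11/3]].
R⁻¹K = [[-17, -1, -4], [-7, 9, 5], [-3, -10, -8]].
M = (R⁻¹K)Q⁻¹ = [[2, 5, 1], [1, 3, -2], [1, -2, 4]].

M = [[2, 5, 1], [1, 3, -2], [1, -2, 4]]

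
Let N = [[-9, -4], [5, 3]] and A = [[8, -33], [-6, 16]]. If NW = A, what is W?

Since N multiplies W on the left, W = N⁻¹A.
N has determinant -7; N⁻¹ = [[-3/7, -4/7], [5/7, 9/7]].
W = N⁻¹A = [[-3/7, -4/7], [5/7, 9/7]] · [[8, -33], [-6, 16]] = [[0, 5], [-2, -3]].

W = [[0, 5], [-2, -3]]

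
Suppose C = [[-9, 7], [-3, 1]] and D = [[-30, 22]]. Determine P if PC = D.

Since C sits to the right of P, P = DC⁻¹.
C has determinant 12; C⁻¹ = [[1/12, -7/12], [1/4, -3/4]].
P = DC⁻¹ = [[-30, 22]] · [[1/12, -7/12], [1/4, -3/4]] = [[3, 1]].

P = [[3, 1]]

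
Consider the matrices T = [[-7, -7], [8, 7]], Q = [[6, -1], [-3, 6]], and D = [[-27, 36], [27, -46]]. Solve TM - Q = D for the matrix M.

M = [[3, -5], [0, 0]]

TM = D + Q = [[-21, 35], [24, -40]].
T is on the left of M, so left-multiply by T⁻¹: M = T⁻¹(D + Q).
det T = 7; the adjugate gives T⁻¹ = [[1, 1], [-8/7, -1]].
M = T⁻¹(D + Q) = [[3, -5], [0, 0]].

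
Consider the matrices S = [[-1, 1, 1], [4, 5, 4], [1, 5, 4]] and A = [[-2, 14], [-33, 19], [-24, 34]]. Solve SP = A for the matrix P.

P = [[-3, -5], [-1, 3], [-4, 6]]

S is on the left of P, so left-multiply by S⁻¹: P = S⁻¹A.
det S = 3, so S⁻¹ = [[0, 1/3, -1/3], [-4, -5/3, 8/3], [5, 2, -3]].
P = S⁻¹A = [[0, 1/3, -1/3], [-4, -5/3, 8/3], [5, 2, -3]] · [[-2, 14], [-33, 19], [-24, 34]] = [[-3, -5], [-1, 3], [-4, 6]].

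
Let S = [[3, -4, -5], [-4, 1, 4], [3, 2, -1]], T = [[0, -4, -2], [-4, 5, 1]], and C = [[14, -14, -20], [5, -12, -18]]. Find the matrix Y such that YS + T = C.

Y = [[2, -2, 0], [2, -3, -3]]

YS = C − T = [[14, -10, -18], [9, -17, -19]].
S is on the right of Y, so right-multiply by S⁻¹: Y = (C − T)S⁻¹.
S has determinant -4; S⁻¹ = [[9/4, 7/2, 11/4], [-2, -3, -2], [11/4, 9/2, 13/4]].
Y = (C − T)S⁻¹ = [[2, -2, 0], [2, -3, -3]].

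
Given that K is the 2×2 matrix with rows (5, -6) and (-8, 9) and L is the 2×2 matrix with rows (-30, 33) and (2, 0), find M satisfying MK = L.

Since K sits to the right of M, M = LK⁻¹.
K has determinant -3; K⁻¹ = [[-3, -2], [-8/3, -5/3]].
M = LK⁻¹ = [[-30, 33], [2, 0]] · [[-3, -2], [-8/3, -5/3]] = [[2, 5], [-6, -4]].

M = [[2, 5], [-6, -4]]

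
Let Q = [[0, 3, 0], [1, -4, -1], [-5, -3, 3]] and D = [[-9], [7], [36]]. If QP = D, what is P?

P = [[-6], [-3], [-1]]

Left-multiplying both sides by Q⁻¹ gives P = Q⁻¹D.
Q has determinant 6; Q⁻¹ = [[-5/2, -3/2, -1/2], [1/3, 0, 0], [-23/6, -5/2, -1/2]].
P = Q⁻¹D = [[-5/2, -3/2, -1/2], [1/3, 0, 0], [-23/6, -5/2, -1/2]] · [[-9], [7], [36]] = [[-6], [-3], [-1]].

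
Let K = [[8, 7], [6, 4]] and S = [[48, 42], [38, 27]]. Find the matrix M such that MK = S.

M = [[6, 0], [1, 5]]

Since K sits to the right of M, M = SK⁻¹.
det K = -10, so K⁻¹ = [[-2/5, 7/10], [3/5, -4/5]].
M = SK⁻¹ = [[48, 42], [38, 27]] · [[-2/5, 7/10], [3/5, -4/5]] = [[6, 0], [1, 5]].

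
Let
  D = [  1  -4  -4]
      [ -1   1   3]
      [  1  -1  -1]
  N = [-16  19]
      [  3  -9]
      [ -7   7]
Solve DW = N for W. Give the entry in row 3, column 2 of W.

Since D multiplies W on the left, W = D⁻¹N.
det D = -6; the adjugate gives D⁻¹ = [[-1/3, 0, 4/3], [-1/3, -1/2, -1/6], [0, 1/2, 1/2]].
W = D⁻¹N = [[-1/3, 0, 4/3], [-1/3, -1/2, -1/6], [0, 1/2, 1/2]] · [[-16, 19], [3, -9], [-7, 7]] = [[-4, 3], [5, -3], [-2, -1]].

-1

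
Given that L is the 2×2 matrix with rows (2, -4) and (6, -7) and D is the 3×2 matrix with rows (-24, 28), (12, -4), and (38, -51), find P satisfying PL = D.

L is on the right of P, so right-multiply by L⁻¹: P = DL⁻¹.
L has determinant 10; L⁻¹ = [[-7/10, 2/5], [-3/5, 1/5]].
P = DL⁻¹ = [[-24, 28], [12, -4], [38, -51]] · [[-7/10, 2/5], [-3/5, 1/5]] = [[0, -4], [-6, 4], [4, 5]].

P = [[0, -4], [-6, 4], [4, 5]]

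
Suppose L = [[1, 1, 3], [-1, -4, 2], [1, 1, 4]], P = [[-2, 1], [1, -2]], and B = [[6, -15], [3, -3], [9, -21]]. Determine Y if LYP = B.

Y = [[1, -3], [0, 2], [0, 3]]

Left-multiply by L⁻¹ and right-multiply by P⁻¹: Y = L⁻¹BP⁻¹.
det L = -3; the adjugate gives L⁻¹ = [[6, 1/3, -14/3], [-2, -1/3, 5/3], [-1, 0, 1]].
P has determinant 3; P⁻¹ = [[-2/3, -1/3], [-1/3, -2/3]].
L⁻¹B = [[-5, 7], [2, -4], [3, -6]].
Y = (L⁻¹B)P⁻¹ = [[1, -3], [0, 2], [0, 3]].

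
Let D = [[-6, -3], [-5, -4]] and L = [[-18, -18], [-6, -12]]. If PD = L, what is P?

P = [[-2, 6], [-4, 6]]

Since D sits to the right of P, P = LD⁻¹.
det D = 9; the adjugate gives D⁻¹ = [[-4/9, 1/3], [5/9, -2/3]].
P = LD⁻¹ = [[-18, -18], [-6, -12]] · [[-4/9, 1/3], [5/9, -2/3]] = [[-2, 6], [-4, 6]].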